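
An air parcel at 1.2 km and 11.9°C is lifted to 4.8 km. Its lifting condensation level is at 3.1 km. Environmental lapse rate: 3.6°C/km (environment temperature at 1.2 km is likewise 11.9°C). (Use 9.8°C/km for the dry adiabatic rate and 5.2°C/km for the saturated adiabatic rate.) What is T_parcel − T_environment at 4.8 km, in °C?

Parcel:
  Dry to 3100 m: -9.8 × 1.9 km = -18.62°C, so T = -6.72°C.
  Saturated to 4800 m: -5.2 × 1.7 km = -8.84°C, so T = -15.56°C.
Environment:
  Environment to 4800 m: -3.6 × 3.6 km = -12.96°C, so T = -1.06°C.
T_parcel − T_env = -15.56 − (-1.06) = -14.5°C

-14.5°C (parcel cooler than environment)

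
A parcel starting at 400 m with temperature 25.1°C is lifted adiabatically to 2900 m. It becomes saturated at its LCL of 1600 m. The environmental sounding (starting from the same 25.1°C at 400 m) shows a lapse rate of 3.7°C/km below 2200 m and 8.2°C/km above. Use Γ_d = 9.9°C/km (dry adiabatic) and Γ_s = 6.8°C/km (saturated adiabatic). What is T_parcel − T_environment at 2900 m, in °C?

Parcel:
  Dry to 1600 m: -9.9 × 1.2 km = -11.88°C, so T = 13.22°C.
  Saturated to 2900 m: -6.8 × 1.3 km = -8.84°C, so T = 4.38°C.
Environment:
  Environment, lower layer to 2200 m: -3.7 × 1.8 km = -6.66°C, so T = 18.44°C.
  Environment, upper layer to 2900 m: -8.2 × 0.7 km = -5.74°C, so T = 12.7°C.
T_parcel − T_env = 4.38 − 12.7 = -8.32°C

-8.32°C (parcel cooler than environment)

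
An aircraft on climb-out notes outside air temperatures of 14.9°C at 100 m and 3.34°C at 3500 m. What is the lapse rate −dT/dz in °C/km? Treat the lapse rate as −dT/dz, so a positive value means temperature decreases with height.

3.4°C/km

Γ = −ΔT/Δz = (14.9 − 3.34) / (3500 − 100) m
  = 11.56°C / 3.4 km = 3.4°C/km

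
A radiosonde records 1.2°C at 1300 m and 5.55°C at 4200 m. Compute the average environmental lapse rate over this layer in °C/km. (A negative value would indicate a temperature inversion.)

-1.5°C/km

Γ = −ΔT/Δz = (1.2 − 5.55) / (4200 − 1300) m
  = -4.35°C / 2.9 km = -1.5°C/km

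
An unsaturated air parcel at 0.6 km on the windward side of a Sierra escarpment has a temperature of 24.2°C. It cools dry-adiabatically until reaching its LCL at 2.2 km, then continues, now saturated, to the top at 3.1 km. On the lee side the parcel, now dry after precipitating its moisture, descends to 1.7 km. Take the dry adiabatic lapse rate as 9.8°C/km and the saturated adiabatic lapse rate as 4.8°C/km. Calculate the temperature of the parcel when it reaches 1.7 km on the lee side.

17.92°C

From 600 m to 2200 m (dry): cools by 9.8 × 1.6 = 15.68°C, giving 8.52°C.
From 2200 m to 3100 m (saturated): cools by 4.8 × 0.9 = 4.32°C, giving 4.2°C.
From 3100 m to 1700 m (dry descent): warms by 9.8 × 1.4 = 13.72°C, giving 17.92°C.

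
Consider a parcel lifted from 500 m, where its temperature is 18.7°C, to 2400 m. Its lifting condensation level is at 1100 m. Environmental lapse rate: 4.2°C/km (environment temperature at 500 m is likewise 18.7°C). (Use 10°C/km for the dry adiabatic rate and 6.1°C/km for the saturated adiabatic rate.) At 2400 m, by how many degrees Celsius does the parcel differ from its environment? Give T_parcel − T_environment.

-5.95°C (parcel cooler than environment)

Parcel:
  From 500 m to 1100 m (dry): cools by 10 × 0.6 = 6°C, giving 12.7°C.
  From 1100 m to 2400 m (saturated): cools by 6.1 × 1.3 = 7.93°C, giving 4.77°C.
Environment:
  From 500 m to 2400 m (environment): cools by 4.2 × 1.9 = 7.98°C, giving 10.72°C.
T_parcel − T_env = 4.77 − 10.72 = -5.95°C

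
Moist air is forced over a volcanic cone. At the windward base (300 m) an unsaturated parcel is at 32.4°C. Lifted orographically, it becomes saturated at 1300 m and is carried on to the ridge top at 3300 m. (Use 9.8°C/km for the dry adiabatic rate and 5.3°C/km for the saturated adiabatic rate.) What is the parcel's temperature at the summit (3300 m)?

Dry to 1300 m: -9.8 × 1 km = -9.8°C, so T = 22.6°C.
Saturated to 3300 m: -5.3 × 2 km = -10.6°C, so T = 12°C.

12°C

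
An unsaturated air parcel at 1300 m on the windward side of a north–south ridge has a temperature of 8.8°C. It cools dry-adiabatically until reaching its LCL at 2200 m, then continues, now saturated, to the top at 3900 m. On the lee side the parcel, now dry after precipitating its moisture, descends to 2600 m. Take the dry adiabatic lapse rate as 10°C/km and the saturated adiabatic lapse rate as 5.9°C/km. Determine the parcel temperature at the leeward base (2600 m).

Dry to 2200 m: -10 × 0.9 km = -9°C, so T = -0.2°C.
Saturated to 3900 m: -5.9 × 1.7 km = -10.03°C, so T = -10.23°C.
Dry descent to 2600 m: +10 × 1.3 km = +13°C, so T = 2.77°C.

2.77°C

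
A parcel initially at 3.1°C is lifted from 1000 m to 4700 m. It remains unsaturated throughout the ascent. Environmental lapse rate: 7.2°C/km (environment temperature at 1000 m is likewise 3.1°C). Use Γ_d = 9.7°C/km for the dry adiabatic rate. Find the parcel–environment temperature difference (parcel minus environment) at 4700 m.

Parcel:
  From 1000 m to 4700 m (dry): cools by 9.7 × 3.7 = 35.89°C, giving -32.79°C.
Environment:
  From 1000 m to 4700 m (environment): cools by 7.2 × 3.7 = 26.64°C, giving -23.54°C.
T_parcel − T_env = -32.79 − (-23.54) = -9.25°C

-9.25°C (parcel cooler than environment)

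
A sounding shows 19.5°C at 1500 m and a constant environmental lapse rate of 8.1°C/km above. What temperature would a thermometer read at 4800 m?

1500 → 4800 m (environmental, 8.1°C/km): ΔT = -8.1 × 3.3 = -26.73°C → T = -7.23°C

-7.23°C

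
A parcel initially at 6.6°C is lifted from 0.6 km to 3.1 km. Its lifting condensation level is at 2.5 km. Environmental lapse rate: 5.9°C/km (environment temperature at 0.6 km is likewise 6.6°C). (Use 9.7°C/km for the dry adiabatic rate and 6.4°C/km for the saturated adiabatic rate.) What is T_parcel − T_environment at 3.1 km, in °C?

-7.52°C (parcel cooler than environment)

Parcel:
  Dry to 2500 m: -9.7 × 1.9 km = -18.43°C, so T = -11.83°C.
  Saturated to 3100 m: -6.4 × 0.6 km = -3.84°C, so T = -15.67°C.
Environment:
  Environment to 3100 m: -5.9 × 2.5 km = -14.75°C, so T = -8.15°C.
T_parcel − T_env = -15.67 − (-8.15) = -7.52°C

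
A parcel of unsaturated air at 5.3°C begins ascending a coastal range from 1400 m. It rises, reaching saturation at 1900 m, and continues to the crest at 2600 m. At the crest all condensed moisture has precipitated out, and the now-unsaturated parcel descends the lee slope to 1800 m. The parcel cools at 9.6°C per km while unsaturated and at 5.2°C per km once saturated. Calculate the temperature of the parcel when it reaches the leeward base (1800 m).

4.54°C

From 1400 m to 1900 m (dry): cools by 9.6 × 0.5 = 4.8°C, giving 0.5°C.
From 1900 m to 2600 m (saturated): cools by 5.2 × 0.7 = 3.64°C, giving -3.14°C.
From 2600 m to 1800 m (dry descent): warms by 9.6 × 0.8 = 7.68°C, giving 4.54°C.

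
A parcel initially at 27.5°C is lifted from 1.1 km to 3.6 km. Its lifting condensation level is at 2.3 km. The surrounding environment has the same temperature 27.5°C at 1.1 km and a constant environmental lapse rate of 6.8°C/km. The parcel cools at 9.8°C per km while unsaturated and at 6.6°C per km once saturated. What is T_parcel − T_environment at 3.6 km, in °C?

-3.34°C (parcel cooler than environment)

Parcel:
  From 1100 m to 2300 m (dry): cools by 9.8 × 1.2 = 11.76°C, giving 15.74°C.
  From 2300 m to 3600 m (saturated): cools by 6.6 × 1.3 = 8.58°C, giving 7.16°C.
Environment:
  From 1100 m to 3600 m (environment): cools by 6.8 × 2.5 = 17°C, giving 10.5°C.
T_parcel − T_env = 7.16 − 10.5 = -3.34°C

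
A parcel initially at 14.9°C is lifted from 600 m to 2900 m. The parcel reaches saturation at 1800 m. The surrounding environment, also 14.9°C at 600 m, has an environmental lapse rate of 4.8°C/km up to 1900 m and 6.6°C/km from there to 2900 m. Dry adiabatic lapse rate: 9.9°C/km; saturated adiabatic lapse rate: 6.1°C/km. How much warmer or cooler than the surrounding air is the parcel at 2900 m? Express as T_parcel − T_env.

-5.75°C (parcel cooler than environment)

Parcel:
  From 600 m to 1800 m (dry): cools by 9.9 × 1.2 = 11.88°C, giving 3.02°C.
  From 1800 m to 2900 m (saturated): cools by 6.1 × 1.1 = 6.71°C, giving -3.69°C.
Environment:
  From 600 m to 1900 m (environment, lower layer): cools by 4.8 × 1.3 = 6.24°C, giving 8.66°C.
  From 1900 m to 2900 m (environment, upper layer): cools by 6.6 × 1 = 6.6°C, giving 2.06°C.
T_parcel − T_env = -3.69 − 2.06 = -5.75°C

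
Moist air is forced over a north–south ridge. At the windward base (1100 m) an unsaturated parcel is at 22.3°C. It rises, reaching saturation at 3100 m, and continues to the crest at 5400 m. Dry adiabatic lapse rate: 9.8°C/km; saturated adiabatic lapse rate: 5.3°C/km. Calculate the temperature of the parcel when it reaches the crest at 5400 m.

-9.49°C

1100–3100 m, dry: Δz = 2 km ⇒ ΔT = -19.6°C; T = 2.7°C
3100–5400 m, saturated: Δz = 2.3 km ⇒ ΔT = -12.19°C; T = -9.49°C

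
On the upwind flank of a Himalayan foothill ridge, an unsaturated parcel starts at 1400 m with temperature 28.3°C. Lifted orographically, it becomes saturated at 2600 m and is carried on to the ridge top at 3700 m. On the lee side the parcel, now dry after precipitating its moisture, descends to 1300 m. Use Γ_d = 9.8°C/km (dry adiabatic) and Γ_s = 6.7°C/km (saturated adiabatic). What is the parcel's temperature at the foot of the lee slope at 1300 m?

32.69°C

1400–2600 m, dry: Δz = 1.2 km ⇒ ΔT = -11.76°C; T = 16.54°C
2600–3700 m, saturated: Δz = 1.1 km ⇒ ΔT = -7.37°C; T = 9.17°C
3700–1300 m, dry descent: Δz = 2.4 km ⇒ ΔT = +23.52°C; T = 32.69°C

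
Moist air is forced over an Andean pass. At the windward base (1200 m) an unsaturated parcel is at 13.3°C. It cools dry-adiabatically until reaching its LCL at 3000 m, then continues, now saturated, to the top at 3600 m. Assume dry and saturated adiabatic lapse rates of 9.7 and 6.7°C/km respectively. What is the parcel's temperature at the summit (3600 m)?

-8.18°C

1200–3000 m, dry: Δz = 1.8 km ⇒ ΔT = -17.46°C; T = -4.16°C
3000–3600 m, saturated: Δz = 0.6 km ⇒ ΔT = -4.02°C; T = -8.18°C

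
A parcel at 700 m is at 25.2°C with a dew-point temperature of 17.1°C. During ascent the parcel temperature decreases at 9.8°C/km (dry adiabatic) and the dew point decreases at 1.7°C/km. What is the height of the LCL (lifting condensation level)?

T and T_d converge at 9.8 − 1.7 = 8.1°C per km
Height above start = (25.2 − 17.1) / 8.1 = 1 km
LCL altitude = 700 m + 1000 m = 1700 m

1700 m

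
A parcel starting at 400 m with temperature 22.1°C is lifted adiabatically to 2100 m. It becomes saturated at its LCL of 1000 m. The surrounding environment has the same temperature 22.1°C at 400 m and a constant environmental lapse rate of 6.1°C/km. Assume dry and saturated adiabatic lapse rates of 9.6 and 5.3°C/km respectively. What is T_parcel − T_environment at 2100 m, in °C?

-1.22°C (parcel cooler than environment)

Parcel:
  400–1000 m, dry: Δz = 0.6 km ⇒ ΔT = -5.76°C; T = 16.34°C
  1000–2100 m, saturated: Δz = 1.1 km ⇒ ΔT = -5.83°C; T = 10.51°C
Environment:
  400–2100 m, environment: Δz = 1.7 km ⇒ ΔT = -10.37°C; T = 11.73°C
T_parcel − T_env = 10.51 − 11.73 = -1.22°C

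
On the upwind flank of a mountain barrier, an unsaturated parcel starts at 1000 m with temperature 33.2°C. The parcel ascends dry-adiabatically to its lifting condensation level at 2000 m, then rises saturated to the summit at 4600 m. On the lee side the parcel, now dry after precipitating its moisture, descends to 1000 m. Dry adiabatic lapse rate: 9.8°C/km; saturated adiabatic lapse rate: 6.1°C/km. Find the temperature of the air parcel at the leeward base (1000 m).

Dry to 2000 m: -9.8 × 1 km = -9.8°C, so T = 23.4°C.
Saturated to 4600 m: -6.1 × 2.6 km = -15.86°C, so T = 7.54°C.
Dry descent to 1000 m: +9.8 × 3.6 km = +35.28°C, so T = 42.82°C.

42.82°C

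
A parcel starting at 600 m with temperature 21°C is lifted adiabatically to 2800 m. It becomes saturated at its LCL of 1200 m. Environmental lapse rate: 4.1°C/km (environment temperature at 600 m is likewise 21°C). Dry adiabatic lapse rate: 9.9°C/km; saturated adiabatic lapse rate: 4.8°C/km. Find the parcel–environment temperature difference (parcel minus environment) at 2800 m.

-4.6°C (parcel cooler than environment)

Parcel:
  From 600 m to 1200 m (dry): cools by 9.9 × 0.6 = 5.94°C, giving 15.06°C.
  From 1200 m to 2800 m (saturated): cools by 4.8 × 1.6 = 7.68°C, giving 7.38°C.
Environment:
  From 600 m to 2800 m (environment): cools by 4.1 × 2.2 = 9.02°C, giving 11.98°C.
T_parcel − T_env = 7.38 − 11.98 = -4.6°C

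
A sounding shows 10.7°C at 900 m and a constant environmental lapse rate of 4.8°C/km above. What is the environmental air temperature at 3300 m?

900–3300 m, environmental: Δz = 2.4 km ⇒ ΔT = -11.52°C; T = -0.82°C

-0.82°C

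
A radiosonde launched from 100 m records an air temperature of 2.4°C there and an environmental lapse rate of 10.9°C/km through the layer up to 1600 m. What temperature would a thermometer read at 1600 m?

-13.95°C

100 → 1600 m (environmental, 10.9°C/km): ΔT = -10.9 × 1.5 = -16.35°C → T = -13.95°C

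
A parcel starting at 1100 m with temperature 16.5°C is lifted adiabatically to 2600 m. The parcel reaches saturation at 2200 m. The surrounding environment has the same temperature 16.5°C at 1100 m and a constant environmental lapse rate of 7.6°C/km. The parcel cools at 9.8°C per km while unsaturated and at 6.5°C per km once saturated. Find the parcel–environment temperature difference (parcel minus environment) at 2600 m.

Parcel:
  1100–2200 m, dry: Δz = 1.1 km ⇒ ΔT = -10.78°C; T = 5.72°C
  2200–2600 m, saturated: Δz = 0.4 km ⇒ ΔT = -2.6°C; T = 3.12°C
Environment:
  1100–2600 m, environment: Δz = 1.5 km ⇒ ΔT = -11.4°C; T = 5.1°C
T_parcel − T_env = 3.12 − 5.1 = -1.98°C

-1.98°C (parcel cooler than environment)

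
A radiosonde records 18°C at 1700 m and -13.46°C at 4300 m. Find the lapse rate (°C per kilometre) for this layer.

Γ = −ΔT/Δz = (18 − (-13.46)) / (4300 − 1700) m
  = 31.46°C / 2.6 km = 12.1°C/km

12.1°C/km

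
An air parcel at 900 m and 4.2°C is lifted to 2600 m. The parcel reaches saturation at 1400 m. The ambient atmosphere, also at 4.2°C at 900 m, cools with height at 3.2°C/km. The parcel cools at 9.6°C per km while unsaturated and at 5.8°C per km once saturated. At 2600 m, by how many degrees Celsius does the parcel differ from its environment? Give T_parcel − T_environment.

Parcel:
  900–1400 m, dry: Δz = 0.5 km ⇒ ΔT = -4.8°C; T = -0.6°C
  1400–2600 m, saturated: Δz = 1.2 km ⇒ ΔT = -6.96°C; T = -7.56°C
Environment:
  900–2600 m, environment: Δz = 1.7 km ⇒ ΔT = -5.44°C; T = -1.24°C
T_parcel − T_env = -7.56 − (-1.24) = -6.32°C

-6.32°C (parcel cooler than environment)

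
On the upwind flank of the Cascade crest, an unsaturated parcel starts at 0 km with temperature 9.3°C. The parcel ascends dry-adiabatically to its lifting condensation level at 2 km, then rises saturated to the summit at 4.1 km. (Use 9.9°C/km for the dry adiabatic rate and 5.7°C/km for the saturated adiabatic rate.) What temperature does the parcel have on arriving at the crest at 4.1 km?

From 0 m to 2000 m (dry): cools by 9.9 × 2 = 19.8°C, giving -10.5°C.
From 2000 m to 4100 m (saturated): cools by 5.7 × 2.1 = 11.97°C, giving -22.47°C.

-22.47°C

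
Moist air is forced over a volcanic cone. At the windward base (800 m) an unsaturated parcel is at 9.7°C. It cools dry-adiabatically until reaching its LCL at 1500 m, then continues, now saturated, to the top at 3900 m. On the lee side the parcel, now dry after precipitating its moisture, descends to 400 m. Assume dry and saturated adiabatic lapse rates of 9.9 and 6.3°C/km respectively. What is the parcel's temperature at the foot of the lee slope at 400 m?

22.3°C

From 800 m to 1500 m (dry): cools by 9.9 × 0.7 = 6.93°C, giving 2.77°C.
From 1500 m to 3900 m (saturated): cools by 6.3 × 2.4 = 15.12°C, giving -12.35°C.
From 3900 m to 400 m (dry descent): warms by 9.9 × 3.5 = 34.65°C, giving 22.3°C.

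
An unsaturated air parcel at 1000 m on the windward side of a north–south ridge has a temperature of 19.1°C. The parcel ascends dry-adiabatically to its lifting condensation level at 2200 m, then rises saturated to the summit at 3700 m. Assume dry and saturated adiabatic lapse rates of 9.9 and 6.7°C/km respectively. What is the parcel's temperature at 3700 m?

Dry to 2200 m: -9.9 × 1.2 km = -11.88°C, so T = 7.22°C.
Saturated to 3700 m: -6.7 × 1.5 km = -10.05°C, so T = -2.83°C.

-2.83°C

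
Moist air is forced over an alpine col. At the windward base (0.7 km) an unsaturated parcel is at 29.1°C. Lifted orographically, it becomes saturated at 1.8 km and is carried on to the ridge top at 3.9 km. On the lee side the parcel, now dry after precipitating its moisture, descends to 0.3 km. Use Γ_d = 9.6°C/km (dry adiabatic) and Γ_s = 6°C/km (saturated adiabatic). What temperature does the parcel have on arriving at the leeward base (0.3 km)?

From 700 m to 1800 m (dry): cools by 9.6 × 1.1 = 10.56°C, giving 18.54°C.
From 1800 m to 3900 m (saturated): cools by 6 × 2.1 = 12.6°C, giving 5.94°C.
From 3900 m to 300 m (dry descent): warms by 9.6 × 3.6 = 34.56°C, giving 40.5°C.

40.5°C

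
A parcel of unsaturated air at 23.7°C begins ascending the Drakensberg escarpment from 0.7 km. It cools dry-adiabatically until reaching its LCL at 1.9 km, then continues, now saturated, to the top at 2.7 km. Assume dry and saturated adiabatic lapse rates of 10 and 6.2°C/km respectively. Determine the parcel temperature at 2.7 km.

700 → 1900 m (dry, 10°C/km): ΔT = -10 × 1.2 = -12°C → T = 11.7°C
1900 → 2700 m (saturated, 6.2°C/km): ΔT = -6.2 × 0.8 = -4.96°C → T = 6.74°C

6.74°C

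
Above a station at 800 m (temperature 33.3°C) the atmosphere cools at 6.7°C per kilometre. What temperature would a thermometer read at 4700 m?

7.17°C

800 → 4700 m (environmental, 6.7°C/km): ΔT = -6.7 × 3.9 = -26.13°C → T = 7.17°C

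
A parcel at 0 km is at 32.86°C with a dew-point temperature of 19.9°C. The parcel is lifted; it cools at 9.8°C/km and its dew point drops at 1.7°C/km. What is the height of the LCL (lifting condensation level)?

1.6 km

T and T_d converge at 9.8 − 1.7 = 8.1°C per km
Height above start = (32.86 − 19.9) / 8.1 = 1.6 km
LCL altitude = 0 m + 1600 m = 1600 m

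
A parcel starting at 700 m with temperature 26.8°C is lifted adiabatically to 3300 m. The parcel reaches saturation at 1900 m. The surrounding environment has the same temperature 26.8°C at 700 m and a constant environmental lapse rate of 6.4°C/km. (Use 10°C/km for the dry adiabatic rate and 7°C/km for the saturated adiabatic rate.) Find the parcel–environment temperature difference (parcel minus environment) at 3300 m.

-5.16°C (parcel cooler than environment)

Parcel:
  From 700 m to 1900 m (dry): cools by 10 × 1.2 = 12°C, giving 14.8°C.
  From 1900 m to 3300 m (saturated): cools by 7 × 1.4 = 9.8°C, giving 5°C.
Environment:
  From 700 m to 3300 m (environment): cools by 6.4 × 2.6 = 16.64°C, giving 10.16°C.
T_parcel − T_env = 5 − 10.16 = -5.16°C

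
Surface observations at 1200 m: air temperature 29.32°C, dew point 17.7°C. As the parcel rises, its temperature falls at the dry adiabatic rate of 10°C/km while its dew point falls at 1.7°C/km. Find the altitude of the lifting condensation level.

2600 m

T and T_d converge at 10 − 1.7 = 8.3°C per km
Height above start = (29.32 − 17.7) / 8.3 = 1.4 km
LCL altitude = 1200 m + 1400 m = 2600 m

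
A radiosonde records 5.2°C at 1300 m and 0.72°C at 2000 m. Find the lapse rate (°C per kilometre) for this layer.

Γ = −ΔT/Δz = (5.2 − 0.72) / (2000 − 1300) m
  = 4.48°C / 0.7 km = 6.4°C/km

6.4°C/km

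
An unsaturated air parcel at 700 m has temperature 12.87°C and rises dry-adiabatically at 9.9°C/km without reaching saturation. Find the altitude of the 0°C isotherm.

Height above start = (12.87 − 0) / 9.9 = 1.3 km
Altitude = 700 m + 1300 m = 2000 m

2000 m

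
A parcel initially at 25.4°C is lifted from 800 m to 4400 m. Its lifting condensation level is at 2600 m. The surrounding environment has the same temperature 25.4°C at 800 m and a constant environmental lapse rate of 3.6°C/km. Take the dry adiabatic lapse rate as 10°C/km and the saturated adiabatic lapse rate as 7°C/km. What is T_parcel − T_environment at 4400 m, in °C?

-17.64°C (parcel cooler than environment)

Parcel:
  From 800 m to 2600 m (dry): cools by 10 × 1.8 = 18°C, giving 7.4°C.
  From 2600 m to 4400 m (saturated): cools by 7 × 1.8 = 12.6°C, giving -5.2°C.
Environment:
  From 800 m to 4400 m (environment): cools by 3.6 × 3.6 = 12.96°C, giving 12.44°C.
T_parcel − T_env = -5.2 − 12.44 = -17.64°C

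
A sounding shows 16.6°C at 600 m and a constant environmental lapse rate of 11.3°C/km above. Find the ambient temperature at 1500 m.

600 → 1500 m (environmental, 11.3°C/km): ΔT = -11.3 × 0.9 = -10.17°C → T = 6.43°C

6.43°C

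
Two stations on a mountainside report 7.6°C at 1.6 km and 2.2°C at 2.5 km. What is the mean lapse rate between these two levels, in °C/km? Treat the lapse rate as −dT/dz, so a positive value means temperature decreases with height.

6°C/km

Γ = −ΔT/Δz = (7.6 − 2.2) / (2500 − 1600) m
  = 5.4°C / 0.9 km = 6°C/km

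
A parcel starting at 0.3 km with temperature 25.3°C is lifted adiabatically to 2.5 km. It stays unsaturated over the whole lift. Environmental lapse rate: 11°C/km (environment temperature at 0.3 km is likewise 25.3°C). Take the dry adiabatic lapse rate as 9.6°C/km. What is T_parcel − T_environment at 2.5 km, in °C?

+3.08°C (parcel warmer than environment)

Parcel:
  From 300 m to 2500 m (dry): cools by 9.6 × 2.2 = 21.12°C, giving 4.18°C.
Environment:
  From 300 m to 2500 m (environment): cools by 11 × 2.2 = 24.2°C, giving 1.1°C.
T_parcel − T_env = 4.18 − 1.1 = +3.08°C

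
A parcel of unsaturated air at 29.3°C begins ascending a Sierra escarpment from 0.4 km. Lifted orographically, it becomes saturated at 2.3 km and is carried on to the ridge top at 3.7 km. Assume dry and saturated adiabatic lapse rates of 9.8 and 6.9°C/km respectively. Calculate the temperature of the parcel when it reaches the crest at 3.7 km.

1.02°C

400 → 2300 m (dry, 9.8°C/km): ΔT = -9.8 × 1.9 = -18.62°C → T = 10.68°C
2300 → 3700 m (saturated, 6.9°C/km): ΔT = -6.9 × 1.4 = -9.66°C → T = 1.02°C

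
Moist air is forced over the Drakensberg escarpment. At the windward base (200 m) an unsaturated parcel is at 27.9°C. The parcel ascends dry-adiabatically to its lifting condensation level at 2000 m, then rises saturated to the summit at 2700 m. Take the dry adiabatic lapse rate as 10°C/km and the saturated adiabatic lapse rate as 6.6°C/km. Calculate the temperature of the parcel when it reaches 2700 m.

Dry to 2000 m: -10 × 1.8 km = -18°C, so T = 9.9°C.
Saturated to 2700 m: -6.6 × 0.7 km = -4.62°C, so T = 5.28°C.

5.28°C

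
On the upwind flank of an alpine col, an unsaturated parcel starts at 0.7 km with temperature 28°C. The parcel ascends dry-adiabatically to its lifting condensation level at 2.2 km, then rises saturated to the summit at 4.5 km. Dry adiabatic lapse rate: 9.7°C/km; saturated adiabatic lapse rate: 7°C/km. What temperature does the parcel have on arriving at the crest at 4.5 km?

700–2200 m, dry: Δz = 1.5 km ⇒ ΔT = -14.55°C; T = 13.45°C
2200–4500 m, saturated: Δz = 2.3 km ⇒ ΔT = -16.1°C; T = -2.65°C

-2.65°C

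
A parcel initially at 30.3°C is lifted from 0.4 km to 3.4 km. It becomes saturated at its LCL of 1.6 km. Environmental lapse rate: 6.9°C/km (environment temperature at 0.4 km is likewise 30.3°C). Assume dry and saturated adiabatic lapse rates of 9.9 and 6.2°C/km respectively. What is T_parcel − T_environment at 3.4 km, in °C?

Parcel:
  400–1600 m, dry: Δz = 1.2 km ⇒ ΔT = -11.88°C; T = 18.42°C
  1600–3400 m, saturated: Δz = 1.8 km ⇒ ΔT = -11.16°C; T = 7.26°C
Environment:
  400–3400 m, environment: Δz = 3 km ⇒ ΔT = -20.7°C; T = 9.6°C
T_parcel − T_env = 7.26 − 9.6 = -2.34°C

-2.34°C (parcel cooler than environment)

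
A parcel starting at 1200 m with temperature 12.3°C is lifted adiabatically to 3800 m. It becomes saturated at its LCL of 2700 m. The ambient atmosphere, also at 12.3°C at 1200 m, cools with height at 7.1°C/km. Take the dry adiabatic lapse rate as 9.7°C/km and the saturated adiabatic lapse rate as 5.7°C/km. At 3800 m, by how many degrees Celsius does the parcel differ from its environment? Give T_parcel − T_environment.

Parcel:
  Dry to 2700 m: -9.7 × 1.5 km = -14.55°C, so T = -2.25°C.
  Saturated to 3800 m: -5.7 × 1.1 km = -6.27°C, so T = -8.52°C.
Environment:
  Environment to 3800 m: -7.1 × 2.6 km = -18.46°C, so T = -6.16°C.
T_parcel − T_env = -8.52 − (-6.16) = -2.36°C

-2.36°C (parcel cooler than environment)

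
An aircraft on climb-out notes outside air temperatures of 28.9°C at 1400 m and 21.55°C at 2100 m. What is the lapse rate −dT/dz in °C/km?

Γ = −ΔT/Δz = (28.9 − 21.55) / (2100 − 1400) m
  = 7.35°C / 0.7 km = 10.5°C/km

10.5°C/km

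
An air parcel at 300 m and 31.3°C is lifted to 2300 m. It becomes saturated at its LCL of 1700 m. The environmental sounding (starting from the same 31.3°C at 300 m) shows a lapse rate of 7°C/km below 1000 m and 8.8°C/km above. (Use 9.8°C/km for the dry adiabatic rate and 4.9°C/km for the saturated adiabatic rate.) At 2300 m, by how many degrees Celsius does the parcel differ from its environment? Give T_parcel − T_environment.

-0.32°C (parcel cooler than environment)

Parcel:
  300–1700 m, dry: Δz = 1.4 km ⇒ ΔT = -13.72°C; T = 17.58°C
  1700–2300 m, saturated: Δz = 0.6 km ⇒ ΔT = -2.94°C; T = 14.64°C
Environment:
  300–1000 m, environment, lower layer: Δz = 0.7 km ⇒ ΔT = -4.9°C; T = 26.4°C
  1000–2300 m, environment, upper layer: Δz = 1.3 km ⇒ ΔT = -11.44°C; T = 14.96°C
T_parcel − T_env = 14.64 − 14.96 = -0.32°C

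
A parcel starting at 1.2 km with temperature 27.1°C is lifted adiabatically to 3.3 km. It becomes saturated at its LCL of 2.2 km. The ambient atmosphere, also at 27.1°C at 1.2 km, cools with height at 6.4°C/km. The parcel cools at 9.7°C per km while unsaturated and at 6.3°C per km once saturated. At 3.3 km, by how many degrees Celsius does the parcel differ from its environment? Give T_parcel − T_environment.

-3.19°C (parcel cooler than environment)

Parcel:
  1200–2200 m, dry: Δz = 1 km ⇒ ΔT = -9.7°C; T = 17.4°C
  2200–3300 m, saturated: Δz = 1.1 km ⇒ ΔT = -6.93°C; T = 10.47°C
Environment:
  1200–3300 m, environment: Δz = 2.1 km ⇒ ΔT = -13.44°C; T = 13.66°C
T_parcel − T_env = 10.47 − 13.66 = -3.19°C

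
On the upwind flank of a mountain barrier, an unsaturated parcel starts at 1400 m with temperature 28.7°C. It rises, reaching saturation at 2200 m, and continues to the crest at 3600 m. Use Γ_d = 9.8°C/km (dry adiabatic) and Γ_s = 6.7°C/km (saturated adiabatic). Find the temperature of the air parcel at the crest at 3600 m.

11.48°C

From 1400 m to 2200 m (dry): cools by 9.8 × 0.8 = 7.84°C, giving 20.86°C.
From 2200 m to 3600 m (saturated): cools by 6.7 × 1.4 = 9.38°C, giving 11.48°C.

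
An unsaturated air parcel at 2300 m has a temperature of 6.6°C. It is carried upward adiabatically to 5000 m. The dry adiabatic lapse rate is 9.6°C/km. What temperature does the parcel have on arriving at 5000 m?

-19.32°C

2300–5000 m, dry adiabatic: Δz = 2.7 km ⇒ ΔT = -25.92°C; T = -19.32°C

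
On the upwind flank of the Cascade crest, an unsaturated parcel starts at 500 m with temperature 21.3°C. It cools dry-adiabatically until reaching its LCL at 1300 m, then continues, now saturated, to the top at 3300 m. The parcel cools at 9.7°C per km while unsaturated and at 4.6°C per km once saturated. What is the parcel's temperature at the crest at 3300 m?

Dry to 1300 m: -9.7 × 0.8 km = -7.76°C, so T = 13.54°C.
Saturated to 3300 m: -4.6 × 2 km = -9.2°C, so T = 4.34°C.

4.34°C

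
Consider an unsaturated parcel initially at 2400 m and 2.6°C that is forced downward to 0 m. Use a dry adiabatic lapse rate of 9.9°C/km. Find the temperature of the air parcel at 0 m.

26.36°C

Dry adiabatic to 0 m: +9.9 × 2.4 km = +23.76°C, so T = 26.36°C.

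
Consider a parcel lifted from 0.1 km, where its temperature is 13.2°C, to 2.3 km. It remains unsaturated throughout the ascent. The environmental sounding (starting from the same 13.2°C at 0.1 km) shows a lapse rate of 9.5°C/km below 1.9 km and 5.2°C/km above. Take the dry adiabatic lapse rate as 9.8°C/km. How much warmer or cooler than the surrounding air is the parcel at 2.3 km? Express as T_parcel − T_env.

-2.38°C (parcel cooler than environment)

Parcel:
  100–2300 m, dry: Δz = 2.2 km ⇒ ΔT = -21.56°C; T = -8.36°C
Environment:
  100–1900 m, environment, lower layer: Δz = 1.8 km ⇒ ΔT = -17.1°C; T = -3.9°C
  1900–2300 m, environment, upper layer: Δz = 0.4 km ⇒ ΔT = -2.08°C; T = -5.98°C
T_parcel − T_env = -8.36 − (-5.98) = -2.38°C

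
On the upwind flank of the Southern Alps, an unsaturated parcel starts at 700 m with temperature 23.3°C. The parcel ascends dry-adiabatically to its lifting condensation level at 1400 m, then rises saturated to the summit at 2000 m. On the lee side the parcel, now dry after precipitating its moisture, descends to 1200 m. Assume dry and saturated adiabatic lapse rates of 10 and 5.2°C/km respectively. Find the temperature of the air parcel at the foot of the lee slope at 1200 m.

21.18°C

Dry to 1400 m: -10 × 0.7 km = -7°C, so T = 16.3°C.
Saturated to 2000 m: -5.2 × 0.6 km = -3.12°C, so T = 13.18°C.
Dry descent to 1200 m: +10 × 0.8 km = +8°C, so T = 21.18°C.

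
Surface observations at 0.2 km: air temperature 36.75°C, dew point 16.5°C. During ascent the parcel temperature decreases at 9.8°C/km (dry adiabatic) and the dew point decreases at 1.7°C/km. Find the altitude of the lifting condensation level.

T and T_d converge at 9.8 − 1.7 = 8.1°C per km
Height above start = (36.75 − 16.5) / 8.1 = 2.5 km
LCL altitude = 200 m + 2500 m = 2700 m

2.7 km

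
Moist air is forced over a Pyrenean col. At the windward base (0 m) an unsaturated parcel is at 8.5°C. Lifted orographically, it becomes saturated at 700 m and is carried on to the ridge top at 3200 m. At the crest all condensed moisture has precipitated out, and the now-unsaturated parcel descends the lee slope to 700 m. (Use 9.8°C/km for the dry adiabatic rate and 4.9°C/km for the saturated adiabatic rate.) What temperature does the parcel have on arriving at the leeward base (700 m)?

13.89°C

Dry to 700 m: -9.8 × 0.7 km = -6.86°C, so T = 1.64°C.
Saturated to 3200 m: -4.9 × 2.5 km = -12.25°C, so T = -10.61°C.
Dry descent to 700 m: +9.8 × 2.5 km = +24.5°C, so T = 13.89°C.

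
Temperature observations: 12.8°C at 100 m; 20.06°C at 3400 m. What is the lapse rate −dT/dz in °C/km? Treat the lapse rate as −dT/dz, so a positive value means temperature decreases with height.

-2.2°C/km

Γ = −ΔT/Δz = (12.8 − 20.06) / (3400 − 100) m
  = -7.26°C / 3.3 km = -2.2°C/km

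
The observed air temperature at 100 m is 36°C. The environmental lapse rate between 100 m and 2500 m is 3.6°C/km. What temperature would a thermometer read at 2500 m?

27.36°C

Environmental to 2500 m: -3.6 × 2.4 km = -8.64°C, so T = 27.36°C.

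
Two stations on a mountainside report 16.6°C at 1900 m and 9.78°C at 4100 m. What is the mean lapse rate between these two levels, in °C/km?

Γ = −ΔT/Δz = (16.6 − 9.78) / (4100 − 1900) m
  = 6.82°C / 2.2 km = 3.1°C/km

3.1°C/km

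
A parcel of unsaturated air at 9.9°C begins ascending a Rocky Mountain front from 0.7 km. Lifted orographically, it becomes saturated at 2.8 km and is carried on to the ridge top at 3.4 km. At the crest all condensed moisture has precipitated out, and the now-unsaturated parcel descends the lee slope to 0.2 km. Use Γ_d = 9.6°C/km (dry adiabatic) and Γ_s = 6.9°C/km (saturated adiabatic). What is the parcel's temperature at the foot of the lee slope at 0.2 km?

16.32°C

From 700 m to 2800 m (dry): cools by 9.6 × 2.1 = 20.16°C, giving -10.26°C.
From 2800 m to 3400 m (saturated): cools by 6.9 × 0.6 = 4.14°C, giving -14.4°C.
From 3400 m to 200 m (dry descent): warms by 9.6 × 3.2 = 30.72°C, giving 16.32°C.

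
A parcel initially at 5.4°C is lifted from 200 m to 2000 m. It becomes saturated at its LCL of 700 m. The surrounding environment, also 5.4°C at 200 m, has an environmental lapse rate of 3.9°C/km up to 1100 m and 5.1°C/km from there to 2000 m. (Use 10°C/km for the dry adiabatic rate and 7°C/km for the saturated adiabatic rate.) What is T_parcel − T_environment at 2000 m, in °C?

Parcel:
  From 200 m to 700 m (dry): cools by 10 × 0.5 = 5°C, giving 0.4°C.
  From 700 m to 2000 m (saturated): cools by 7 × 1.3 = 9.1°C, giving -8.7°C.
Environment:
  From 200 m to 1100 m (environment, lower layer): cools by 3.9 × 0.9 = 3.51°C, giving 1.89°C.
  From 1100 m to 2000 m (environment, upper layer): cools by 5.1 × 0.9 = 4.59°C, giving -2.7°C.
T_parcel − T_env = -8.7 − (-2.7) = -6°C

-6°C (parcel cooler than environment)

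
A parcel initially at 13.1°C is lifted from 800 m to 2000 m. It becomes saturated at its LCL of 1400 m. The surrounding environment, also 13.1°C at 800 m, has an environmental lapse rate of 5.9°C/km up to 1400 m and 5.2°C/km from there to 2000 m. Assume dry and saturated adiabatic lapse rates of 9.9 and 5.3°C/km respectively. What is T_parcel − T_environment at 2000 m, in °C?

Parcel:
  800 → 1400 m (dry, 9.9°C/km): ΔT = -9.9 × 0.6 = -5.94°C → T = 7.16°C
  1400 → 2000 m (saturated, 5.3°C/km): ΔT = -5.3 × 0.6 = -3.18°C → T = 3.98°C
Environment:
  800 → 1400 m (environment, lower layer, 5.9°C/km): ΔT = -5.9 × 0.6 = -3.54°C → T = 9.56°C
  1400 → 2000 m (environment, upper layer, 5.2°C/km): ΔT = -5.2 × 0.6 = -3.12°C → T = 6.44°C
T_parcel − T_env = 3.98 − 6.44 = -2.46°C

-2.46°C (parcel cooler than environment)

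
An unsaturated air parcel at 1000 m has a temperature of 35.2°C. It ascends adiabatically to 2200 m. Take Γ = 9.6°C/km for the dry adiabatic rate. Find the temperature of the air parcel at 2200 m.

23.68°C

1000–2200 m, dry adiabatic: Δz = 1.2 km ⇒ ΔT = -11.52°C; T = 23.68°C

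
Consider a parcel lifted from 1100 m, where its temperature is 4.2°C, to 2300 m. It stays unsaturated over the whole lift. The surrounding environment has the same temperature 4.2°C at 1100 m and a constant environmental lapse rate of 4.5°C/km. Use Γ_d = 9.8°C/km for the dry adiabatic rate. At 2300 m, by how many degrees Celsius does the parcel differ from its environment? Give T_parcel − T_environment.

Parcel:
  1100–2300 m, dry: Δz = 1.2 km ⇒ ΔT = -11.76°C; T = -7.56°C
Environment:
  1100–2300 m, environment: Δz = 1.2 km ⇒ ΔT = -5.4°C; T = -1.2°C
T_parcel − T_env = -7.56 − (-1.2) = -6.36°C

-6.36°C (parcel cooler than environment)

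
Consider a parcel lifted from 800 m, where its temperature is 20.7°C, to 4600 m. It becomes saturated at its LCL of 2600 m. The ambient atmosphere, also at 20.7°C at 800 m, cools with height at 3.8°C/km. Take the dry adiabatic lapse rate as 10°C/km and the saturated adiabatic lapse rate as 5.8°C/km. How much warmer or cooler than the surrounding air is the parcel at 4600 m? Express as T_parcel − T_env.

-15.16°C (parcel cooler than environment)

Parcel:
  800 → 2600 m (dry, 10°C/km): ΔT = -10 × 1.8 = -18°C → T = 2.7°C
  2600 → 4600 m (saturated, 5.8°C/km): ΔT = -5.8 × 2 = -11.6°C → T = -8.9°C
Environment:
  800 → 4600 m (environment, 3.8°C/km): ΔT = -3.8 × 3.8 = -14.44°C → T = 6.26°C
T_parcel − T_env = -8.9 − 6.26 = -15.16°C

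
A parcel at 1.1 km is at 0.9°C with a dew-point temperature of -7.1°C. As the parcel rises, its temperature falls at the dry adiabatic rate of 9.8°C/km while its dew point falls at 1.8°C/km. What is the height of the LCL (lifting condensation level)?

T and T_d converge at 9.8 − 1.8 = 8°C per km
Height above start = (0.9 − (-7.1)) / 8 = 1 km
LCL altitude = 1100 m + 1000 m = 2100 m

2.1 km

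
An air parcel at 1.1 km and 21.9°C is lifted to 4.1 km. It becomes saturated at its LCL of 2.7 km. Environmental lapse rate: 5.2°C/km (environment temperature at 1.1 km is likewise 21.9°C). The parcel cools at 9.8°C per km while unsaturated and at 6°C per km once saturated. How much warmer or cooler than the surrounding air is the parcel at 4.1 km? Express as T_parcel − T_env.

Parcel:
  1100–2700 m, dry: Δz = 1.6 km ⇒ ΔT = -15.68°C; T = 6.22°C
  2700–4100 m, saturated: Δz = 1.4 km ⇒ ΔT = -8.4°C; T = -2.18°C
Environment:
  1100–4100 m, environment: Δz = 3 km ⇒ ΔT = -15.6°C; T = 6.3°C
T_parcel − T_env = -2.18 − 6.3 = -8.48°C

-8.48°C (parcel cooler than environment)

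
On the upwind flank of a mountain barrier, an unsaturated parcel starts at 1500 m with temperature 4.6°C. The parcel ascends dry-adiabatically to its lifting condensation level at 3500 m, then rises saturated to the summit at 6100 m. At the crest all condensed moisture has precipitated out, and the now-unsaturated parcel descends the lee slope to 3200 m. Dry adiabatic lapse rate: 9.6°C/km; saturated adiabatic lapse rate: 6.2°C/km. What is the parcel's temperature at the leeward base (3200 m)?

-2.88°C

Dry to 3500 m: -9.6 × 2 km = -19.2°C, so T = -14.6°C.
Saturated to 6100 m: -6.2 × 2.6 km = -16.12°C, so T = -30.72°C.
Dry descent to 3200 m: +9.6 × 2.9 km = +27.84°C, so T = -2.88°C.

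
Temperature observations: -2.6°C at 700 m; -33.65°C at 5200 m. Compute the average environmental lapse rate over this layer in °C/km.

6.9°C/km

Γ = −ΔT/Δz = (-2.6 − (-33.65)) / (5200 − 700) m
  = 31.05°C / 4.5 km = 6.9°C/km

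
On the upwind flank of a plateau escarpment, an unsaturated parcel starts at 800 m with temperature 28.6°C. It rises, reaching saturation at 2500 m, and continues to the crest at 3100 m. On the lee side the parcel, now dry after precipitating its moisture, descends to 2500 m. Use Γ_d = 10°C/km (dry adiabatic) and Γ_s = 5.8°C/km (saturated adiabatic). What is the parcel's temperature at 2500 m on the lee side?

14.12°C

From 800 m to 2500 m (dry): cools by 10 × 1.7 = 17°C, giving 11.6°C.
From 2500 m to 3100 m (saturated): cools by 5.8 × 0.6 = 3.48°C, giving 8.12°C.
From 3100 m to 2500 m (dry descent): warms by 10 × 0.6 = 6°C, giving 14.12°C.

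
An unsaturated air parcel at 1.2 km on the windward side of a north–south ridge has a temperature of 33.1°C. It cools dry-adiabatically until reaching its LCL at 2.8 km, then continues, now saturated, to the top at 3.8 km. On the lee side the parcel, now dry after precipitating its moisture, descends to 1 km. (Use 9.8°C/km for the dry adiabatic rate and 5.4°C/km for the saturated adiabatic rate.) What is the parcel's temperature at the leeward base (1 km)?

39.46°C

1200–2800 m, dry: Δz = 1.6 km ⇒ ΔT = -15.68°C; T = 17.42°C
2800–3800 m, saturated: Δz = 1 km ⇒ ΔT = -5.4°C; T = 12.02°C
3800–1000 m, dry descent: Δz = 2.8 km ⇒ ΔT = +27.44°C; T = 39.46°C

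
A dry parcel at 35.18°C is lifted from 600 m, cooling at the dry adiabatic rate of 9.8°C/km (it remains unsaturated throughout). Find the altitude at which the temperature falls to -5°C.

4700 m

Height above start = (35.18 − (-5)) / 9.8 = 4.1 km
Altitude = 600 m + 4100 m = 4700 m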